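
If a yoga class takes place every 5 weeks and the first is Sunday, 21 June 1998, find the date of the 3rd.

The 3rd occurrence is 2 intervals after the first: 2 × 35 = 70 days after 21 June 1998.
June has 30 days — 9 days to the end of June leaves 61.
July has 31 days (30 left).
30 days into August → 30 August 1998.

30 August 1998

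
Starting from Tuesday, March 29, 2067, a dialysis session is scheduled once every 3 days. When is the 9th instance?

The 9th occurrence is 8 intervals after the first: 8 × 3 = 24 days after March 29, 2067.
March has 31 days — 2 days to the end of March leaves 22.
22 days into April → April 22, 2067.

April 22, 2067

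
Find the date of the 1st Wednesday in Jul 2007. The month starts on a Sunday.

Jul 2007 begins on a Sunday, so the first Wednesday is Jul 4 (3 days later).

Jul 4, 2007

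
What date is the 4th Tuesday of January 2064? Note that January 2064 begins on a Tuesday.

2064-01-22

January 2064 begins on a Tuesday, so the first Tuesday is January 1.
The 4th Tuesday is 3 weeks later: 1 + 21 = 22.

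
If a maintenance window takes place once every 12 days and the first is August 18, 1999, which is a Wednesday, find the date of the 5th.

The 5th occurrence is 4 intervals after the first: 4 × 12 = 48 days after August 18, 1999.
August has 31 days — 13 days to the end of August leaves 35.
September has 30 days (5 left).
5 days into October → October 5, 1999.

October 5, 1999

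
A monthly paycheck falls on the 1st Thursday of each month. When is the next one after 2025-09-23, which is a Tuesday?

2025-10-02

September 2025 starts on a Monday, so its 1st Thursday is 2025-09-04 (3 days in).
That is not after 2025-09-23, so look at October 2025.
October 2025 starts on a Wednesday, so its 1st Thursday is 2025-10-02 (1 day in).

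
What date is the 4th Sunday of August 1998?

August 23, 1998

August 1998 begins on a Saturday, so the first Sunday is August 2 (1 day later).
The 4th Sunday is 3 weeks later: 2 + 21 = 23.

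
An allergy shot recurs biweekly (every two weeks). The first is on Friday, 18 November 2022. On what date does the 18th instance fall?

14 July 2023

The 18th occurrence is 17 intervals after the first: 17 × 14 = 238 days after 18 November 2022.
November has 30 days — 12 days to the end of November leaves 226.
December has 31 days (195 left).
January has 31 days (164 left).
February has 28 days (136 left).
March has 31 days (105 left).
April has 30 days (75 left).
May has 31 days (44 left).
June has 30 days (14 left).
14 days into July → 14 July 2023.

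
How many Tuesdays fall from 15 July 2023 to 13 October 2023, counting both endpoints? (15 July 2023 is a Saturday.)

13

15 July 2023 is a Saturday; the first Tuesday on or after it is 18 July 2023 (3 days later).
From 18 July 2023 to 13 October 2023: 13 + 31 + 30 + 13 = 87 days (rest of July, August, September, October).
87 ÷ 7 = 12 full weeks with remainder 3, so 12 more Tuesdays after the first → 13.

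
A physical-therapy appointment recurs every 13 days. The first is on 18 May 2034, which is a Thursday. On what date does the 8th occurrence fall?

The 8th occurrence is 7 intervals after the first: 7 × 13 = 91 days after 18 May 2034.
May has 31 days — 13 days to the end of May leaves 78.
June has 30 days (48 left).
July has 31 days (17 left).
17 days into August → 17 August 2034.

17 August 2034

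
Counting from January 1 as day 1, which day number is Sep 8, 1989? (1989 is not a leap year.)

251

Days in months before Sep: 31 + 28 + 31 + 30 + 31 + 30 + 31 + 31 = 243.
Plus 8 days into Sep → day 251.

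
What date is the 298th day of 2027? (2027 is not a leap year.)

January has 31 days (298 − 31 = 267 remain).
February has 28 days (267 − 28 = 239 remain).
March has 31 days (239 − 31 = 208 remain).
April has 30 days (208 − 30 = 178 remain).
May has 31 days (178 − 31 = 147 remain).
June has 30 days (147 − 30 = 117 remain).
July has 31 days (117 − 31 = 86 remain).
August has 31 days (86 − 31 = 55 remain).
September has 30 days (55 − 30 = 25 remain).
25 into October → October 25.

October 25, 2027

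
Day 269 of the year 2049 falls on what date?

January has 31 days (269 − 31 = 238 remain).
February has 28 days (238 − 28 = 210 remain).
March has 31 days (210 − 31 = 179 remain).
April has 30 days (179 − 30 = 149 remain).
May has 31 days (149 − 31 = 118 remain).
June has 30 days (118 − 30 = 88 remain).
July has 31 days (88 − 31 = 57 remain).
August has 31 days (57 − 31 = 26 remain).
26 into September → September 26.

2049-09-26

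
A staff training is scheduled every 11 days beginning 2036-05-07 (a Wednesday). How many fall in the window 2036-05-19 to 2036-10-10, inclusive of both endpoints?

Occurrences land 11·i days after 2036-05-07 for i = 0, 1, 2, …
2036-05-19 is 12 days after the start; 12 ÷ 11 = 1 remainder 1; since the remainder is 1, round up to i = 2. First occurrence in the window: #3 on 2036-05-29 (2×11 = 22 days in).
2036-10-10 is 156 days after the start; 156 ÷ 11 = 14 remainder 2. Last occurrence in the window: #15 on 2036-10-08.
Occurrences #3 through #15: 13 in total.

13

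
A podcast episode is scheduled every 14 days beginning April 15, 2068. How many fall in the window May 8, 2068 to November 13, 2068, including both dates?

14

Occurrences land 14·i days after April 15, 2068 for i = 0, 1, 2, …
May 8, 2068 is 23 days after the start; 23 ÷ 14 = 1 remainder 9; since the remainder is 9, round up to i = 2. First occurrence in the window: #3 on May 13, 2068 (2×14 = 28 days in).
November 13, 2068 is 212 days after the start; 212 ÷ 14 = 15 remainder 2. Last occurrence in the window: #16 on November 11, 2068.
Occurrences #3 through #16: 14 in total.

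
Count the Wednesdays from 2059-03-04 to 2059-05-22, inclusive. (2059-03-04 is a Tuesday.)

12

2059-03-04 is a Tuesday; the first Wednesday on or after it is 2059-03-05 (1 day later).
From 2059-03-05 to 2059-05-22: 26 + 30 + 22 = 78 days (rest of March, April, May).
78 ÷ 7 = 11 full weeks with remainder 1, so 11 more Wednesdays after the first → 12.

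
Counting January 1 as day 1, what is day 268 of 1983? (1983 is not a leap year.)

January has 31 days (268 − 31 = 237 remain).
February has 28 days (237 − 28 = 209 remain).
March has 31 days (209 − 31 = 178 remain).
April has 30 days (178 − 30 = 148 remain).
May has 31 days (148 − 31 = 117 remain).
June has 30 days (117 − 30 = 87 remain).
July has 31 days (87 − 31 = 56 remain).
August has 31 days (56 − 31 = 25 remain).
25 into September → September 25.

25 September 1983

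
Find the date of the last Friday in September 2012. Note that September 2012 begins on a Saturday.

2012-09-28

September 2012 begins on a Saturday, so the first Friday is September 7 (6 days later).
September 2012 has 30 days. Adding weeks: 7, 14, 21, 28 — the last one ≤ 30 is the 28th.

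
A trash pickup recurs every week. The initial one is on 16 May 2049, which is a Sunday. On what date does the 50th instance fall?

24 April 2050

The 50th occurrence is 49 intervals after the first: 49 × 7 = 343 days after 16 May 2049.
May has 31 days — 15 days to the end of May leaves 328.
June has 30 days (298 left).
July has 31 days (267 left).
August has 31 days (236 left).
September has 30 days (206 left).
October has 31 days (175 left).
November has 30 days (145 left).
December has 31 days (114 left).
January has 31 days (83 left).
February has 28 days (55 left).
March has 31 days (24 left).
24 days into April → 24 April 2050.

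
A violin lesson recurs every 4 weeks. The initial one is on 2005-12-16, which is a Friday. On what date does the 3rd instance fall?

2006-02-10

The 3rd occurrence is 2 intervals after the first: 2 × 28 = 56 days after 2005-12-16.
December has 31 days — 15 days to the end of December leaves 41.
January has 31 days (10 left).
10 days into February → 2006-02-10.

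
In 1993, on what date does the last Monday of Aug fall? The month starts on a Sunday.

Aug 1993 begins on a Sunday, so the first Monday is Aug 2 (1 day later).
Aug 1993 has 31 days. Adding weeks: 2, 9, 16, 23, 30 — the last one ≤ 31 is the 30th.

Aug 30, 1993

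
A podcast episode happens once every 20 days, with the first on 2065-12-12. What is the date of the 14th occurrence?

The 14th occurrence is 13 intervals after the first: 13 × 20 = 260 days after 2065-12-12.
December has 31 days — 19 days to the end of December leaves 241.
January has 31 days (210 left).
February has 28 days (182 left).
March has 31 days (151 left).
April has 30 days (121 left).
May has 31 days (90 left).
June has 30 days (60 left).
July has 31 days (29 left).
29 days into August → 2066-08-29.

2066-08-29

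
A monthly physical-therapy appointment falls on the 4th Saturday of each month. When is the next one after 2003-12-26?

December 2003 starts on a Monday; its first Saturday is the 6th, so the 4th Saturday is the 27th — 2003-12-27.
2003-12-27 is after 2003-12-26, so that is the next one.

2003-12-27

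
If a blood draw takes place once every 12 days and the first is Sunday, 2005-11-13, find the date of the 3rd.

The 3rd occurrence is 2 intervals after the first: 2 × 12 = 24 days after 2005-11-13.
November has 30 days — 17 days to the end of November leaves 7.
7 days into December → 2005-12-07.

2005-12-07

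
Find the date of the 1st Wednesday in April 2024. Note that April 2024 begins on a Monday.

April 2024 begins on a Monday, so the first Wednesday is April 3 (2 days later).

2024-04-03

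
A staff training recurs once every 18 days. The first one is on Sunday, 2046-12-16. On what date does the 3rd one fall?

2047-01-21

The 3rd occurrence is 2 intervals after the first: 2 × 18 = 36 days after 2046-12-16.
December has 31 days — 15 days to the end of December leaves 21.
21 days into January → 2047-01-21.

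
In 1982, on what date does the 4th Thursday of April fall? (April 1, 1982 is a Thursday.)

1982-04-22

April 1982 begins on a Thursday, so the first Thursday is April 1.
The 4th Thursday is 3 weeks later: 1 + 21 = 22.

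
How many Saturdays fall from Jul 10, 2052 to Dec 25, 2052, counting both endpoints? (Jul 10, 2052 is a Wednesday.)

24

Jul 10, 2052 is a Wednesday; the first Saturday on or after it is Jul 13, 2052 (3 days later).
From Jul 13, 2052 to Dec 25, 2052: 18 + 31 + 30 + 31 + 30 + 25 = 165 days (rest of Jul, Aug, Sep, Oct, Nov, Dec).
165 ÷ 7 = 23 full weeks with remainder 4, so 23 more Saturdays after the first → 24.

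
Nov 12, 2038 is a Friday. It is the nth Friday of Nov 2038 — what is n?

Day 12 falls in week ⌈12/7⌉ of the month.
Days 1–7 hold the 1st Friday, 8–14 the 2nd, 15–21 the 3rd, 22–28 the 4th, 29–31 the 5th.
12 is in the range for the 2nd.

2nd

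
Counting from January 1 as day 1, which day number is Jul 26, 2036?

208

Days in months before Jul: 31 + 29 + 31 + 30 + 31 + 30 = 182.
Plus 26 days into Jul → day 208.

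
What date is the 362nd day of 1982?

1982-12-28

January has 31 days (362 − 31 = 331 remain).
February has 28 days (331 − 28 = 303 remain).
March has 31 days (303 − 31 = 272 remain).
April has 30 days (272 − 30 = 242 remain).
May has 31 days (242 − 31 = 211 remain).
June has 30 days (211 − 30 = 181 remain).
July has 31 days (181 − 31 = 150 remain).
August has 31 days (150 − 31 = 119 remain).
September has 30 days (119 − 30 = 89 remain).
October has 31 days (89 − 31 = 58 remain).
November has 30 days (58 − 30 = 28 remain).
28 into December → December 28.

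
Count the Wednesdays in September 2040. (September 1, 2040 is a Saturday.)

September 1, 2040 is a Saturday; the first Wednesday on or after it is September 5, 2040 (4 days later).
From September 5, 2040 to September 30, 2040 is 30 − 5 = 25 days.
25 ÷ 7 = 3 full weeks with remainder 4, so 3 more Wednesdays after the first → 4.

4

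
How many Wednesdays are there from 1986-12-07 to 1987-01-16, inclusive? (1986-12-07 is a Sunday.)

6

1986-12-07 is a Sunday; the first Wednesday on or after it is 1986-12-10 (3 days later).
From 1986-12-10 to 1987-01-16: 21 + 16 = 37 days (rest of December, January).
37 ÷ 7 = 5 full weeks with remainder 2, so 5 more Wednesdays after the first → 6.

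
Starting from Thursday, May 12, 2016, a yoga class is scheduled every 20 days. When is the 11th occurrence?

The 11th occurrence is 10 intervals after the first: 10 × 20 = 200 days after May 12, 2016.
May has 31 days — 19 days to the end of May leaves 181.
Jun has 30 days (151 left).
Jul has 31 days (120 left).
Aug has 31 days (89 left).
Sep has 30 days (59 left).
Oct has 31 days (28 left).
28 days into Nov → Nov 28, 2016.

Nov 28, 2016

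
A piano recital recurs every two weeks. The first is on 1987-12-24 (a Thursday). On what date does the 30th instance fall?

The 30th occurrence is 29 intervals after the first: 29 × 14 = 406 days after 1987-12-24.
December has 31 days — 7 days to the end of December leaves 399.
January has 31 days (368 left).
February has 29 days (339 left).
March has 31 days (308 left).
April has 30 days (278 left).
May has 31 days (247 left).
June has 30 days (217 left).
July has 31 days (186 left).
August has 31 days (155 left).
September has 30 days (125 left).
October has 31 days (94 left).
November has 30 days (64 left).
December has 31 days (33 left).
January has 31 days (2 left).
2 days into February → 1989-02-02.

1989-02-02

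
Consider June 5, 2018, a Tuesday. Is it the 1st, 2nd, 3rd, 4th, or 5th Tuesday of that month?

Day 5 falls in week ⌈5/7⌉ of the month.
Days 1–7 hold the 1st Tuesday, 8–14 the 2nd, 15–21 the 3rd, 22–28 the 4th, 29–31 the 5th.
5 is in the range for the 1st.

1st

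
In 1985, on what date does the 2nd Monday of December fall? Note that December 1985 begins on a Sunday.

December 9, 1985

December 1985 begins on a Sunday, so the first Monday is December 2 (1 day later).
The 2nd Monday is 1 weeks later: 2 + 7 = 9.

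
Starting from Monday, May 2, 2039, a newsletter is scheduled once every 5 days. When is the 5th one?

The 5th occurrence is 4 intervals after the first: 4 × 5 = 20 days after May 2, 2039.
20 days later is May 22, 2039.

May 22, 2039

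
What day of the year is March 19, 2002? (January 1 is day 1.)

78

Days in months before March: 31 + 28 = 59.
Plus 19 days into March → day 78.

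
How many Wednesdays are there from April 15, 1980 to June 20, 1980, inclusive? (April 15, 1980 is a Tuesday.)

10

April 15, 1980 is a Tuesday; the first Wednesday on or after it is April 16, 1980 (1 day later).
From April 16, 1980 to June 20, 1980: 14 + 31 + 20 = 65 days (rest of April, May, June).
65 ÷ 7 = 9 full weeks with remainder 2, so 9 more Wednesdays after the first → 10.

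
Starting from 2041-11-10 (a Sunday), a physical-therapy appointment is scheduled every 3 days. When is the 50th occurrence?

2042-04-06

The 50th occurrence is 49 intervals after the first: 49 × 3 = 147 days after 2041-11-10.
November has 30 days — 20 days to the end of November leaves 127.
December has 31 days (96 left).
January has 31 days (65 left).
February has 28 days (37 left).
March has 31 days (6 left).
6 days into April → 2042-04-06.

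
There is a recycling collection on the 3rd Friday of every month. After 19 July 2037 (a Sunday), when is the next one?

21 August 2037

July 2037 starts on a Wednesday; its first Friday is the 3rd, so the 3rd Friday is the 17th — 17 July 2037.
That is not after 19 July 2037, so look at August 2037.
August 2037 starts on a Saturday; its first Friday is the 7th, so the 3rd Friday is the 21st — 21 August 2037.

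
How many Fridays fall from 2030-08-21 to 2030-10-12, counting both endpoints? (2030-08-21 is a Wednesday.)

2030-08-21 is a Wednesday; the first Friday on or after it is 2030-08-23 (2 days later).
From 2030-08-23 to 2030-10-12: 8 + 30 + 12 = 50 days (rest of August, September, October).
50 ÷ 7 = 7 full weeks with remainder 1, so 7 more Fridays after the first → 8.

8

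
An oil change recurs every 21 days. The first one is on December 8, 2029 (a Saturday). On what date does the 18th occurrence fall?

The 18th occurrence is 17 intervals after the first: 17 × 21 = 357 days after December 8, 2029.
December has 31 days — 23 days to the end of December leaves 334.
January has 31 days (303 left).
February has 28 days (275 left).
March has 31 days (244 left).
April has 30 days (214 left).
May has 31 days (183 left).
June has 30 days (153 left).
July has 31 days (122 left).
August has 31 days (91 left).
September has 30 days (61 left).
October has 31 days (30 left).
30 days into November → November 30, 2030.

November 30, 2030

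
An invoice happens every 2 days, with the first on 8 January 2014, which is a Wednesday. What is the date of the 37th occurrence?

21 March 2014

The 37th occurrence is 36 intervals after the first: 36 × 2 = 72 days after 8 January 2014.
January has 31 days — 23 days to the end of January leaves 49.
February has 28 days (21 left).
21 days into March → 21 March 2014.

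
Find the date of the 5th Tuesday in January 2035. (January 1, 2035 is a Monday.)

January 2035 begins on a Monday, so the first Tuesday is January 2 (1 day later).
The 5th Tuesday is 4 weeks later: 2 + 28 = 30.

2035-01-30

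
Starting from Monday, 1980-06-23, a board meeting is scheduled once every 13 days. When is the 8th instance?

1980-09-22

The 8th occurrence is 7 intervals after the first: 7 × 13 = 91 days after 1980-06-23.
June has 30 days — 7 days to the end of June leaves 84.
July has 31 days (53 left).
August has 31 days (22 left).
22 days into September → 1980-09-22.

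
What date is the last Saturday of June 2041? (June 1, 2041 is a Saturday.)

June 2041 begins on a Saturday, so the first Saturday is June 1.
June 2041 has 30 days. Adding weeks: 1, 8, 15, 22, 29 — the last one ≤ 30 is the 29th.

29 June 2041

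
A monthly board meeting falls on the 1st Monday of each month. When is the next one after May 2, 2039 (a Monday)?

May 2039 starts on a Sunday, so its 1st Monday is May 2, 2039 (1 day in).
That is not after May 2, 2039, so look at June 2039.
June 2039 starts on a Wednesday, so its 1st Monday is June 6, 2039 (5 days in).

June 6, 2039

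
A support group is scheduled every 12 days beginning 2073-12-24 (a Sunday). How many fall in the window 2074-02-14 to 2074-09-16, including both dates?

18

Occurrences land 12·i days after 2073-12-24 for i = 0, 1, 2, …
2074-02-14 is 52 days after the start; 52 ÷ 12 = 4 remainder 4; since the remainder is 4, round up to i = 5. First occurrence in the window: #6 on 2074-02-22 (5×12 = 60 days in).
2074-09-16 is 266 days after the start; 266 ÷ 12 = 22 remainder 2. Last occurrence in the window: #23 on 2074-09-14.
Occurrences #6 through #23: 18 in total.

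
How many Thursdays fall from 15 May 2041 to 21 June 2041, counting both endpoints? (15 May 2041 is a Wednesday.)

6

15 May 2041 is a Wednesday; the first Thursday on or after it is 16 May 2041 (1 day later).
From 16 May 2041 to 21 June 2041: 15 + 21 = 36 days (rest of May, June).
36 ÷ 7 = 5 full weeks with remainder 1, so 5 more Thursdays after the first → 6.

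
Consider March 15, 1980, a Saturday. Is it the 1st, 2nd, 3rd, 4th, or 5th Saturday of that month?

3rd

Day 15 falls in week ⌈15/7⌉ of the month.
Days 1–7 hold the 1st Saturday, 8–14 the 2nd, 15–21 the 3rd, 22–28 the 4th, 29–31 the 5th.
15 is in the range for the 3rd.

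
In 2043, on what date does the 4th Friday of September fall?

September 2043 begins on a Tuesday, so the first Friday is September 4 (3 days later).
The 4th Friday is 3 weeks later: 4 + 21 = 25.

2043-09-25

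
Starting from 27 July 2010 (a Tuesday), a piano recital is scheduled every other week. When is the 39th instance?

10 January 2012

The 39th occurrence is 38 intervals after the first: 38 × 14 = 532 days after 27 July 2010.
July has 31 days — 4 days to the end of July leaves 528.
From end of July to end of 2010 is 153 days (375 left).
2011 has 365 days (10 left).
10 days into January → 10 January 2012.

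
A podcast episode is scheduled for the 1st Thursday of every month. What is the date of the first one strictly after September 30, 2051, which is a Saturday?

September 2051 starts on a Friday, so its 1st Thursday is September 7, 2051 (6 days in).
That is not after September 30, 2051, so look at October 2051.
October 2051 starts on a Sunday, so its 1st Thursday is October 5, 2051 (4 days in).

October 5, 2051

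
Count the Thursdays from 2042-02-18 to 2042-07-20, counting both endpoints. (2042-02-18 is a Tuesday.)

22

2042-02-18 is a Tuesday; the first Thursday on or after it is 2042-02-20 (2 days later).
From 2042-02-20 to 2042-07-20: 8 + 31 + 30 + 31 + 30 + 20 = 150 days (rest of February, March, April, May, June, July).
150 ÷ 7 = 21 full weeks with remainder 3, so 21 more Thursdays after the first → 22.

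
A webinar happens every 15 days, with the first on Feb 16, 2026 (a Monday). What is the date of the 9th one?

Jun 16, 2026

The 9th occurrence is 8 intervals after the first: 8 × 15 = 120 days after Feb 16, 2026.
Feb has 28 days — 12 days to the end of Feb leaves 108.
Mar has 31 days (77 left).
Apr has 30 days (47 left).
May has 31 days (16 left).
16 days into Jun → Jun 16, 2026.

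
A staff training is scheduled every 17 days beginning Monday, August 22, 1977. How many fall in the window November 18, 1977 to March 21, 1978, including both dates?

Occurrences land 17·i days after August 22, 1977 for i = 0, 1, 2, …
November 18, 1977 is 88 days after the start; 88 ÷ 17 = 5 remainder 3; since the remainder is 3, round up to i = 6. First occurrence in the window: #7 on December 2, 1977 (6×17 = 102 days in).
March 21, 1978 is 211 days after the start; 211 ÷ 17 = 12 remainder 7. Last occurrence in the window: #13 on March 14, 1978.
Occurrences #7 through #13: 7 in total.

7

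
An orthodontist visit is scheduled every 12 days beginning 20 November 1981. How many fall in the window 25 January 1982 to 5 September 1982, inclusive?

Occurrences land 12·i days after 20 November 1981 for i = 0, 1, 2, …
25 January 1982 is 66 days after the start; 66 ÷ 12 = 5 remainder 6; since the remainder is 6, round up to i = 6. First occurrence in the window: #7 on 31 January 1982 (6×12 = 72 days in).
5 September 1982 is 289 days after the start; 289 ÷ 12 = 24 remainder 1. Last occurrence in the window: #25 on 4 September 1982.
Occurrences #7 through #25: 19 in total.

19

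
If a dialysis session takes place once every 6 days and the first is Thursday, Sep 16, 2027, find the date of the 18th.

Dec 27, 2027

The 18th occurrence is 17 intervals after the first: 17 × 6 = 102 days after Sep 16, 2027.
Sep has 30 days — 14 days to the end of Sep leaves 88.
Oct has 31 days (57 left).
Nov has 30 days (27 left).
27 days into Dec → Dec 27, 2027.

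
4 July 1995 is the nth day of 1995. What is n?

185

Days in months before July: 31 + 28 + 31 + 30 + 31 + 30 = 181.
Plus 4 days into July → day 185.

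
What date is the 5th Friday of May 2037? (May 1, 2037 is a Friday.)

May 2037 begins on a Friday, so the first Friday is May 1.
The 5th Friday is 4 weeks later: 1 + 28 = 29.

May 29, 2037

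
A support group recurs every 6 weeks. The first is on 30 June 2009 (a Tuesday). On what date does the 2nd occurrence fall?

11 August 2009

The 2nd occurrence is 1 interval after the first: 1 × 42 = 42 days after 30 June 2009.
June has 30 days — 0 days to the end of June leaves 42.
July has 31 days (11 left).
11 days into August → 11 August 2009.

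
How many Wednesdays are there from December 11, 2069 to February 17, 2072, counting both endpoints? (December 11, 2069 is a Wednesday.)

115

December 11, 2069 is a Wednesday; the first Wednesday on or after it is December 11, 2069.
From December 11, 2069 to February 17, 2072: 20 + 365 + 365 + 48 = 798 days (rest of 2069, 2070, 2071, to February 17, 2072 in 2072).
798 ÷ 7 = 114 full weeks with remainder 0, so 114 more Wednesdays after the first → 115.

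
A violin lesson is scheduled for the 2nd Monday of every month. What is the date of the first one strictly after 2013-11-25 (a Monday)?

2013-12-09

November 2013 starts on a Friday; its first Monday is the 4th, so the 2nd Monday is the 11th — 2013-11-11.
That is not after 2013-11-25, so look at December 2013.
December 2013 starts on a Sunday; its first Monday is the 2nd, so the 2nd Monday is the 9th — 2013-12-09.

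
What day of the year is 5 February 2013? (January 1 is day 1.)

36

Days in months before February: 31 = 31.
Plus 5 days into February → day 36.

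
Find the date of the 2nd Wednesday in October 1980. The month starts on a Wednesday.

October 1980 begins on a Wednesday, so the first Wednesday is October 1.
The 2nd Wednesday is 1 weeks later: 1 + 7 = 8.

1980-10-08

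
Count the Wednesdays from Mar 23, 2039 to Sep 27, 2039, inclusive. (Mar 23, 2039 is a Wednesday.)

Mar 23, 2039 is a Wednesday; the first Wednesday on or after it is Mar 23, 2039.
From Mar 23, 2039 to Sep 27, 2039: 8 + 30 + 31 + 30 + 31 + 31 + 27 = 188 days (rest of Mar, Apr, May, Jun, Jul, Aug, Sep).
188 ÷ 7 = 26 full weeks with remainder 6, so 26 more Wednesdays after the first → 27.

27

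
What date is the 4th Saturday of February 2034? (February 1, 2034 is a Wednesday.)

February 2034 begins on a Wednesday, so the first Saturday is February 4 (3 days later).
The 4th Saturday is 3 weeks later: 4 + 21 = 25.

25 February 2034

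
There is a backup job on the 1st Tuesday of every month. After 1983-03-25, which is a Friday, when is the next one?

March 1983 starts on a Tuesday, so its 1st Tuesday is 1983-03-01.
That is not after 1983-03-25, so look at April 1983.
April 1983 starts on a Friday, so its 1st Tuesday is 1983-04-05 (4 days in).

1983-04-05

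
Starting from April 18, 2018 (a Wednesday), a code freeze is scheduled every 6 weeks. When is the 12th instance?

The 12th occurrence is 11 intervals after the first: 11 × 42 = 462 days after April 18, 2018.
April has 30 days — 12 days to the end of April leaves 450.
From end of April to end of 2018 is 245 days (205 left).
January has 31 days (174 left).
February has 28 days (146 left).
March has 31 days (115 left).
April has 30 days (85 left).
May has 31 days (54 left).
June has 30 days (24 left).
24 days into July → July 24, 2019.

July 24, 2019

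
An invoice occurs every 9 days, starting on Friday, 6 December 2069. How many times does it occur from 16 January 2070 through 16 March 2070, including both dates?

Occurrences land 9·i days after 6 December 2069 for i = 0, 1, 2, …
16 January 2070 is 41 days after the start; 41 ÷ 9 = 4 remainder 5; since the remainder is 5, round up to i = 5. First occurrence in the window: #6 on 20 January 2070 (5×9 = 45 days in).
16 March 2070 is 100 days after the start; 100 ÷ 9 = 11 remainder 1. Last occurrence in the window: #12 on 15 March 2070.
Occurrences #6 through #12: 7 in total.

7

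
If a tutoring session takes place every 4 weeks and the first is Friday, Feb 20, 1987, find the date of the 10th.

Oct 30, 1987

The 10th occurrence is 9 intervals after the first: 9 × 28 = 252 days after Feb 20, 1987.
Feb has 28 days — 8 days to the end of Feb leaves 244.
Mar has 31 days (213 left).
Apr has 30 days (183 left).
May has 31 days (152 left).
Jun has 30 days (122 left).
Jul has 31 days (91 left).
Aug has 31 days (60 left).
Sep has 30 days (30 left).
30 days into Oct → Oct 30, 1987.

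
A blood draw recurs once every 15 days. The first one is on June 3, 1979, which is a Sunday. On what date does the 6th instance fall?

August 17, 1979

The 6th occurrence is 5 intervals after the first: 5 × 15 = 75 days after June 3, 1979.
June has 30 days — 27 days to the end of June leaves 48.
July has 31 days (17 left).
17 days into August → August 17, 1979.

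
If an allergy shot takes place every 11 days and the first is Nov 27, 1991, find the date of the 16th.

The 16th occurrence is 15 intervals after the first: 15 × 11 = 165 days after Nov 27, 1991.
Nov has 30 days — 3 days to the end of Nov leaves 162.
Dec has 31 days (131 left).
Jan has 31 days (100 left).
Feb has 29 days (71 left).
Mar has 31 days (40 left).
Apr has 30 days (10 left).
10 days into May → May 10, 1992.

May 10, 1992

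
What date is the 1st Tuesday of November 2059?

November 2059 begins on a Saturday, so the first Tuesday is November 4 (3 days later).

2059-11-04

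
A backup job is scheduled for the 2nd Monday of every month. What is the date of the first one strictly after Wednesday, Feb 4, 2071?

Feb 2071 starts on a Sunday; its first Monday is the 2nd, so the 2nd Monday is the 9th — Feb 9, 2071.
Feb 9, 2071 is after Feb 4, 2071, so that is the next one.

Feb 9, 2071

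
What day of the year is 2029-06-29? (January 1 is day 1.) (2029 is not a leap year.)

180

Days in months before June: 31 + 28 + 31 + 30 + 31 = 151.
Plus 29 days into June → day 180.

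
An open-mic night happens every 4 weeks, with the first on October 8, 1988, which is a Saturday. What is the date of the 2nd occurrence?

The 2nd occurrence is 1 interval after the first: 1 × 28 = 28 days after October 8, 1988.
October has 31 days — 23 days to the end of October leaves 5.
5 days into November → November 5, 1988.

November 5, 1988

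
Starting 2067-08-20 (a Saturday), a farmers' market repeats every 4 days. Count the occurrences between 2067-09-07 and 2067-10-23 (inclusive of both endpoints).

Occurrences land 4·i days after 2067-08-20 for i = 0, 1, 2, …
2067-09-07 is 18 days after the start; 18 ÷ 4 = 4 remainder 2; since the remainder is 2, round up to i = 5. First occurrence in the window: #6 on 2067-09-09 (5×4 = 20 days in).
2067-10-23 is 64 days after the start; 64 ÷ 4 = 16 remainder 0. Last occurrence in the window: #17 on 2067-10-23.
Occurrences #6 through #17: 12 in total.

12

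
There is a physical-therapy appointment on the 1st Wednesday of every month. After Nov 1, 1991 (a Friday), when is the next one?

Nov 1991 starts on a Friday, so its 1st Wednesday is Nov 6, 1991 (5 days in).
Nov 6, 1991 is after Nov 1, 1991, so that is the next one.

Nov 6, 1991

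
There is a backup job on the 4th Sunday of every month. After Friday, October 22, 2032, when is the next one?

October 2032 starts on a Friday; its first Sunday is the 3rd, so the 4th Sunday is the 24th — October 24, 2032.
October 24, 2032 is after October 22, 2032, so that is the next one.

October 24, 2032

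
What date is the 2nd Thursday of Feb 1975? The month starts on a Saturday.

Feb 13, 1975

Feb 1975 begins on a Saturday, so the first Thursday is Feb 6 (5 days later).
The 2nd Thursday is 1 weeks later: 6 + 7 = 13.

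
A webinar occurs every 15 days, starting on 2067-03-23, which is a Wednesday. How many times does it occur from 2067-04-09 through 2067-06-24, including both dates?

5

Occurrences land 15·i days after 2067-03-23 for i = 0, 1, 2, …
2067-04-09 is 17 days after the start; 17 ÷ 15 = 1 remainder 2; since the remainder is 2, round up to i = 2. First occurrence in the window: #3 on 2067-04-22 (2×15 = 30 days in).
2067-06-24 is 93 days after the start; 93 ÷ 15 = 6 remainder 3. Last occurrence in the window: #7 on 2067-06-21.
Occurrences #3 through #7: 5 in total.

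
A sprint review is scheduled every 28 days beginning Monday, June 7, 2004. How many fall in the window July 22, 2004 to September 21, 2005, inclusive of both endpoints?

Occurrences land 28·i days after June 7, 2004 for i = 0, 1, 2, …
July 22, 2004 is 45 days after the start; 45 ÷ 28 = 1 remainder 17; since the remainder is 17, round up to i = 2. First occurrence in the window: #3 on August 2, 2004 (2×28 = 56 days in).
September 21, 2005 is 471 days after the start; 471 ÷ 28 = 16 remainder 23. Last occurrence in the window: #17 on August 29, 2005.
Occurrences #3 through #17: 15 in total.

15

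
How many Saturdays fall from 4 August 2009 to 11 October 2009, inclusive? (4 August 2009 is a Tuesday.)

10

4 August 2009 is a Tuesday; the first Saturday on or after it is 8 August 2009 (4 days later).
From 8 August 2009 to 11 October 2009: 23 + 30 + 11 = 64 days (rest of August, September, October).
64 ÷ 7 = 9 full weeks with remainder 1, so 9 more Saturdays after the first → 10.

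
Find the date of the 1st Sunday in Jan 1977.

Jan 2, 1977

The first Sunday of Jan 1977 is Jan 2.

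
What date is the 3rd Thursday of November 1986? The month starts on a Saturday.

November 1986 begins on a Saturday, so the first Thursday is November 6 (5 days later).
The 3rd Thursday is 2 weeks later: 6 + 14 = 20.

1986-11-20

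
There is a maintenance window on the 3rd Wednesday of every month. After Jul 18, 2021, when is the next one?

Jul 2021 starts on a Thursday; its first Wednesday is the 7th, so the 3rd Wednesday is the 21st — Jul 21, 2021.
Jul 21, 2021 is after Jul 18, 2021, so that is the next one.

Jul 21, 2021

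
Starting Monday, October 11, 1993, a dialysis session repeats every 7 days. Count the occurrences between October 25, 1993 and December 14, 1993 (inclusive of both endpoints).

8

Occurrences land 7·i days after October 11, 1993 for i = 0, 1, 2, …
October 25, 1993 is 14 days after the start; 14 ÷ 7 = 2 remainder 0. First occurrence in the window: #3 on October 25, 1993 (2×7 = 14 days in).
December 14, 1993 is 64 days after the start; 64 ÷ 7 = 9 remainder 1. Last occurrence in the window: #10 on December 13, 1993.
Occurrences #3 through #10: 8 in total.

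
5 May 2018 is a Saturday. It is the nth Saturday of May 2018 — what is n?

1st

Day 5 falls in week ⌈5/7⌉ of the month.
Days 1–7 hold the 1st Saturday, 8–14 the 2nd, 15–21 the 3rd, 22–28 the 4th, 29–31 the 5th.
5 is in the range for the 1st.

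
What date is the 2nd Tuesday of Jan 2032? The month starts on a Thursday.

Jan 2032 begins on a Thursday, so the first Tuesday is Jan 6 (5 days later).
The 2nd Tuesday is 1 weeks later: 6 + 7 = 13.

Jan 13, 2032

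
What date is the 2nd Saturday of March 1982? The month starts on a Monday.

March 1982 begins on a Monday, so the first Saturday is March 6 (5 days later).
The 2nd Saturday is 1 weeks later: 6 + 7 = 13.

March 13, 1982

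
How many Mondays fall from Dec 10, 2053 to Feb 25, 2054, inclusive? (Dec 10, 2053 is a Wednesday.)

11

Dec 10, 2053 is a Wednesday; the first Monday on or after it is Dec 15, 2053 (5 days later).
From Dec 15, 2053 to Feb 25, 2054: 16 + 31 + 25 = 72 days (rest of Dec, Jan, Feb).
72 ÷ 7 = 10 full weeks with remainder 2, so 10 more Mondays after the first → 11.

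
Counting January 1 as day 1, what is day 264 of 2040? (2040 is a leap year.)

Sep 20, 2040

Jan has 31 days (264 − 31 = 233 remain).
Feb has 29 days (233 − 29 = 204 remain).
Mar has 31 days (204 − 31 = 173 remain).
Apr has 30 days (173 − 30 = 143 remain).
May has 31 days (143 − 31 = 112 remain).
Jun has 30 days (112 − 30 = 82 remain).
Jul has 31 days (82 − 31 = 51 remain).
Aug has 31 days (51 − 31 = 20 remain).
20 into Sep → Sep 20.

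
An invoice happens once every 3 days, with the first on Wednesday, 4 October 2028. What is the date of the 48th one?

22 February 2029

The 48th occurrence is 47 intervals after the first: 47 × 3 = 141 days after 4 October 2028.
October has 31 days — 27 days to the end of October leaves 114.
November has 30 days (84 left).
December has 31 days (53 left).
January has 31 days (22 left).
22 days into February → 22 February 2029.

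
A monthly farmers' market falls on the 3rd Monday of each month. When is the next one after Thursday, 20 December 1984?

December 1984 starts on a Saturday; its first Monday is the 3rd, so the 3rd Monday is the 17th — 17 December 1984.
That is not after 20 December 1984, so look at January 1985.
January 1985 starts on a Tuesday; its first Monday is the 7th, so the 3rd Monday is the 21st — 21 January 1985.

21 January 1985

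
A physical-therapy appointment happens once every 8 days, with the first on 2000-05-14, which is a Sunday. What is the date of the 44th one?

The 44th occurrence is 43 intervals after the first: 43 × 8 = 344 days after 2000-05-14.
May has 31 days — 17 days to the end of May leaves 327.
June has 30 days (297 left).
July has 31 days (266 left).
August has 31 days (235 left).
September has 30 days (205 left).
October has 31 days (174 left).
November has 30 days (144 left).
December has 31 days (113 left).
January has 31 days (82 left).
February has 28 days (54 left).
March has 31 days (23 left).
23 days into April → 2001-04-23.

2001-04-23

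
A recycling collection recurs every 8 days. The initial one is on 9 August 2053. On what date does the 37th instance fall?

24 May 2054

The 37th occurrence is 36 intervals after the first: 36 × 8 = 288 days after 9 August 2053.
August has 31 days — 22 days to the end of August leaves 266.
September has 30 days (236 left).
October has 31 days (205 left).
November has 30 days (175 left).
December has 31 days (144 left).
January has 31 days (113 left).
February has 28 days (85 left).
March has 31 days (54 left).
April has 30 days (24 left).
24 days into May → 24 May 2054.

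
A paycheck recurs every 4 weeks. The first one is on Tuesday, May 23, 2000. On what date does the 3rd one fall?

July 18, 2000

The 3rd occurrence is 2 intervals after the first: 2 × 28 = 56 days after May 23, 2000.
May has 31 days — 8 days to the end of May leaves 48.
June has 30 days (18 left).
18 days into July → July 18, 2000.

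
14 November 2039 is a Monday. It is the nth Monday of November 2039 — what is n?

2nd

Day 14 falls in week ⌈14/7⌉ of the month.
Days 1–7 hold the 1st Monday, 8–14 the 2nd, 15–21 the 3rd, 22–28 the 4th, 29–31 the 5th.
14 is in the range for the 2nd.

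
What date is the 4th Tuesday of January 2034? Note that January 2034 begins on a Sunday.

January 2034 begins on a Sunday, so the first Tuesday is January 3 (2 days later).
The 4th Tuesday is 3 weeks later: 3 + 21 = 24.

24 January 2034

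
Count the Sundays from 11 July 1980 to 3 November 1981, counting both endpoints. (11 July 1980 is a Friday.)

11 July 1980 is a Friday; the first Sunday on or after it is 13 July 1980 (2 days later).
From 13 July 1980 to 3 November 1981: 171 + 307 = 478 days (rest of 1980, to 3 November 1981 in 1981).
478 ÷ 7 = 68 full weeks with remainder 2, so 68 more Sundays after the first → 69.

69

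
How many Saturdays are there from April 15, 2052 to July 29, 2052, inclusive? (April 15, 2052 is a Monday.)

15

April 15, 2052 is a Monday; the first Saturday on or after it is April 20, 2052 (5 days later).
From April 20, 2052 to July 29, 2052: 10 + 31 + 30 + 29 = 100 days (rest of April, May, June, July).
100 ÷ 7 = 14 full weeks with remainder 2, so 14 more Saturdays after the first → 15.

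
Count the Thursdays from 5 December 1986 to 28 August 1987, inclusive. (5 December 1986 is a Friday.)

5 December 1986 is a Friday; the first Thursday on or after it is 11 December 1986 (6 days later).
From 11 December 1986 to 28 August 1987: 20 + 31 + 28 + 31 + 30 + 31 + 30 + 31 + 28 = 260 days (rest of December, January, February, March, April, May, June, July, August).
260 ÷ 7 = 37 full weeks with remainder 1, so 37 more Thursdays after the first → 38.

38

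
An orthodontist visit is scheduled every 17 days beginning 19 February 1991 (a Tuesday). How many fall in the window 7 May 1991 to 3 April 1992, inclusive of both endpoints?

Occurrences land 17·i days after 19 February 1991 for i = 0, 1, 2, …
7 May 1991 is 77 days after the start; 77 ÷ 17 = 4 remainder 9; since the remainder is 9, round up to i = 5. First occurrence in the window: #6 on 15 May 1991 (5×17 = 85 days in).
3 April 1992 is 409 days after the start; 409 ÷ 17 = 24 remainder 1. Last occurrence in the window: #25 on 2 April 1992.
Occurrences #6 through #25: 20 in total.

20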